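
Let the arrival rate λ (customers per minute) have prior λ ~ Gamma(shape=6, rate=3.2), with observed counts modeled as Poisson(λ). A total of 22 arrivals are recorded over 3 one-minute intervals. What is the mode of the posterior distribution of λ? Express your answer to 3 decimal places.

Σxᵢ = 22, n = 3.
Posterior ∝ λ^5e^(−3.2λ) · λ^22e^(−3λ) = λ^27e^(−6.2λ), i.e. Gamma(shape=28, rate=6.2).
The mode of a Gamma(a, b) with a ≥ 1 (shape–rate) is (a−1)/b = 27/6.2 ≈ 4.355.

λ̂_MAP = 4.355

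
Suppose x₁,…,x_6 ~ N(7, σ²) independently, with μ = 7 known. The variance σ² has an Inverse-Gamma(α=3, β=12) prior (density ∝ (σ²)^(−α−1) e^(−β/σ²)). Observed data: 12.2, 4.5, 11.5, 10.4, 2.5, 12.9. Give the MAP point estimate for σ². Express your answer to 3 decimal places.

σ̂²_MAP = 10.297

Sum of squared deviations about the known mean: SS = (12.2−7)² + (4.5−7)² + (11.5−7)² + (10.4−7)² + (2.5−7)² + (12.9−7)² = 120.16.
The Normal likelihood contributes (σ²)^(−n/2) exp(−SS/(2σ²)), so the posterior is Inverse-Gamma(α + n/2, β + SS/2) = Inverse-Gamma(6, 72.08).
The mode of Inverse-Gamma(a, b) is b/(a+1) = 72.08/7 ≈ 10.297.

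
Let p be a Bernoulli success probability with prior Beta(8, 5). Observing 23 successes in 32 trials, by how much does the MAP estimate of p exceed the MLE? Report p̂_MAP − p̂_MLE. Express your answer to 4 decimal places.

Posterior is Beta(31, 14); MAP = (31−1)/(45−2) = 30/43 ≈ 0.69767.
MLE ignores the prior: p̂_MLE = k/n = 23/32 ≈ 0.71875.
Difference = 30/43 − 23/32 = -29/1376 ≈ -0.0211.

MAP − MLE = -0.0211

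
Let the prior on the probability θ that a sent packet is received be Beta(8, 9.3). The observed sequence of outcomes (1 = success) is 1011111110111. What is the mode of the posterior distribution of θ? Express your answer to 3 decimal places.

Prior: Beta(8, 9.3).
Data: 11 successes in 13 trials (from the sequence). The binomial likelihood contributes θ^11(1−θ)^2, so the posterior is Beta(8+11, 9.3+2) = Beta(19, 11.3).
For Beta(a, b) with a, b > 1 the mode is (a−1)/(a+b−2) = 18/28.3 ≈ 0.636.

θ̂_MAP = 0.636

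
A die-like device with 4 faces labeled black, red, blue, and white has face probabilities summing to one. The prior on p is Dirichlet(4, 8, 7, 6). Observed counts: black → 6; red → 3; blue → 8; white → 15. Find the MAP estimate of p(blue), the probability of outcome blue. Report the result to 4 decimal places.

MAP estimate of p(blue) = 0.2642

The posterior is Dirichlet(αᵢ + nᵢ) = Dirichlet(10, 11, 15, 21).
For a Dirichlet(a₁,…,a_K) with all aᵢ > 1, the mode has j-th component (aⱼ − 1)/(Σaᵢ − K).
Here Σaᵢ = 57 and K = 4, so p(blue) = (15 − 1)/(57 − 4) = 14/53 ≈ 0.2642.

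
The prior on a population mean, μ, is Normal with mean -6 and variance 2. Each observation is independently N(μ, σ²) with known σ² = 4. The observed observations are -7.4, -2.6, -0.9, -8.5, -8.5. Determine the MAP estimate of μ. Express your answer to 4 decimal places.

μ̂_MAP = -5.7000

n = 5; x̄ = ((-7.4) + (-2.6) + (-0.9) + (-8.5) + (-8.5))/5 = -27.9/5 = -5.58.
For a Normal prior and Normal likelihood with known variance, the posterior is Normal; its mode equals its mean, the precision-weighted average.
Prior precision 1/σ₀² = 1/2 = 0.5; data precision n/σ² = 5/4 = 1.25.
μ̂ = (0.5·(-6) + 1.25·(-5.58)) / (0.5 + 1.25) = (-9.975)/1.75 = -5.7000.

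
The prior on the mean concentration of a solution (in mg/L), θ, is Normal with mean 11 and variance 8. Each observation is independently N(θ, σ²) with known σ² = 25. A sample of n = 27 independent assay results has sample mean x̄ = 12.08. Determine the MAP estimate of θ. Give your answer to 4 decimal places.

n = 27, x̄ = 12.08.
For a Normal prior and Normal likelihood with known variance, the posterior is Normal; its mode equals its mean, the precision-weighted average.
Prior precision 1/σ₀² = 1/8 = 0.125; data precision n/σ² = 27/25 = 1.08.
θ̂ = (0.125·11 + 1.08·12.08) / (0.125 + 1.08) = 14.4214/1.205 = 72107/6025 ≈ 11.9680.

θ̂_MAP = 11.9680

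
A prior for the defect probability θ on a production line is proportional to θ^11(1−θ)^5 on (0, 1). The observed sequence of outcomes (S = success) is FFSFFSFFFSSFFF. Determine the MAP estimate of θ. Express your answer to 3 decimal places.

The prior density ∝ θ^11(1−θ)^5 is the kernel of Beta(12, 6).
Data: 4 successes in 14 trials (from the sequence). The binomial likelihood contributes θ^4(1−θ)^10, so the posterior is Beta(12+4, 6+10) = Beta(16, 16).
For Beta(a, b) with a, b > 1 the mode is (a−1)/(a+b−2) = 15/30 ≈ 0.500.

θ̂_MAP = 0.500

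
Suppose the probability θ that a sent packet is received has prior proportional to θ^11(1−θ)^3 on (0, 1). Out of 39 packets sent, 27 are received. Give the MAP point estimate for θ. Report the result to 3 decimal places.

θ̂_MAP = 0.717

The prior density ∝ θ^11(1−θ)^3 is the kernel of Beta(12, 4).
Data: 27 successes in 39 trials. The binomial likelihood contributes θ^27(1−θ)^12, so the posterior is Beta(12+27, 4+12) = Beta(39, 16).
For Beta(a, b) with a, b > 1 the mode is (a−1)/(a+b−2) = 38/53 ≈ 0.717.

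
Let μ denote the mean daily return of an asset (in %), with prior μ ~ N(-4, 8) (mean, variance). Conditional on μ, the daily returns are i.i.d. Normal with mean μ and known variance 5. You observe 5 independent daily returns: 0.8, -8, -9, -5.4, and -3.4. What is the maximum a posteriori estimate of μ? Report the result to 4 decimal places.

n = 5; x̄ = (0.8 + (-8) + (-9) + (-5.4) + (-3.4))/5 = -25/5 = -5.
For a Normal prior and Normal likelihood with known variance, the posterior is Normal; its mode equals its mean, the precision-weighted average.
Prior precision 1/σ₀² = 1/8 = 0.125; data precision n/σ² = 5/5 = 1.
μ̂ = (0.125·(-4) + 1·(-5)) / (0.125 + 1) = (-5.5)/1.125 = -44/9 ≈ -4.8889.

μ̂_MAP = -4.8889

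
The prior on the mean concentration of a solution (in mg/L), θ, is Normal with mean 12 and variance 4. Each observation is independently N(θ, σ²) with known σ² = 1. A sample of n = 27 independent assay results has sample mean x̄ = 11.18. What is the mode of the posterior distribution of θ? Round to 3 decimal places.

θ̂_MAP = 11.188

n = 27, x̄ = 11.18.
For a Normal prior and Normal likelihood with known variance, the posterior is Normal; its mode equals its mean, the precision-weighted average.
Prior precision 1/σ₀² = 1/4 = 0.25; data precision n/σ² = 27/1 = 27.
θ̂ = (0.25·12 + 27·11.18) / (0.25 + 27) = 304.86/27.25 = 30486/2725 ≈ 11.188.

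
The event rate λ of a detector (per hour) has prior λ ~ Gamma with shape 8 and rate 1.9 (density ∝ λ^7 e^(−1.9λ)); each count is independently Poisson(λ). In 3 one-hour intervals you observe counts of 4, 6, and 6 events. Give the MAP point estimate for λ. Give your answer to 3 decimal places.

Σxᵢ = 4+6+6 = 16, with n = 3.
Posterior ∝ λ^7e^(−1.9λ) · λ^16e^(−3λ) = λ^23e^(−4.9λ), i.e. Gamma(shape=24, rate=4.9).
The mode of a Gamma(a, b) with a ≥ 1 (shape–rate) is (a−1)/b = 23/4.9 ≈ 4.694.

λ̂_MAP = 4.694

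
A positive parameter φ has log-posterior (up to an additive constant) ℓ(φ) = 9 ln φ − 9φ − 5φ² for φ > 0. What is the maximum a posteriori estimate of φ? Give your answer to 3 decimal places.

φ̂_MAP = 0.600

ℓ'(φ) = 9/φ − 9 − 10φ. Setting this to zero and multiplying by φ: 10φ² + 9φ − 9 = 0.
φ = (−9 + √(9² + 4·10·9)) / (2·10) = (−9 + √441) / 20 = (−9 + 21)/20 = 3/5.
ℓ''(φ) = −9/φ² − 10 < 0, confirming a maximum.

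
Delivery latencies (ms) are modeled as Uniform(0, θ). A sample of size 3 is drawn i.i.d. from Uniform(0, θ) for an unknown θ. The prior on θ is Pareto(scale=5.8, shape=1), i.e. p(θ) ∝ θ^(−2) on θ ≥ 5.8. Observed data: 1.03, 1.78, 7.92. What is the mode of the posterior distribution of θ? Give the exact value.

θ̂_MAP = 7.92

The Uniform(0, θ) likelihood is θ^(−n) for θ ≥ max(xᵢ), zero otherwise. Here max(xᵢ) = 7.92.
Posterior ∝ θ^(−2) · θ^(−3) = θ^(−5) on θ ≥ max(5.8, 7.92) = 7.92.
This density is strictly decreasing in θ, so the posterior mode lies at the lower boundary of the support.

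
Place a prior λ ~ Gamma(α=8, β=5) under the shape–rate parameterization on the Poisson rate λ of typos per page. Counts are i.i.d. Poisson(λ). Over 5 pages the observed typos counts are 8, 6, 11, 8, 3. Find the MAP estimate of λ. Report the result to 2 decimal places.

Σxᵢ = 8+6+11+8+3 = 36, with n = 5.
Posterior ∝ λ^7e^(−5λ) · λ^36e^(−5λ) = λ^43e^(−10λ), i.e. Gamma(shape=44, rate=10).
The mode of a Gamma(a, b) with a ≥ 1 (shape–rate) is (a−1)/b = 43/10 ≈ 4.30.

λ̂_MAP = 4.30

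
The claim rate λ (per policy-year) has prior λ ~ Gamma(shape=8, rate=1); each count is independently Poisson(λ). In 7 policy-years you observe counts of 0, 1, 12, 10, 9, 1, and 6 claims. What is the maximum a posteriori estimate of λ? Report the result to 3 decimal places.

Σxᵢ = 0+1+12+10+9+1+6 = 39, with n = 7.
Posterior ∝ λ^7e^(−1λ) · λ^39e^(−7λ) = λ^46e^(−8λ), i.e. Gamma(shape=47, rate=8).
The mode of a Gamma(a, b) with a ≥ 1 (shape–rate) is (a−1)/b = 46/8 ≈ 5.750.

λ̂_MAP = 5.750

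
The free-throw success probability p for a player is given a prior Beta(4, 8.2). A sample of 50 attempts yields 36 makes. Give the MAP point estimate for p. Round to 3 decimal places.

p̂_MAP = 0.648

Prior: Beta(4, 8.2).
Data: 36 successes in 50 trials. The binomial likelihood contributes p^36(1−p)^14, so the posterior is Beta(4+36, 8.2+14) = Beta(40, 22.2).
For Beta(a, b) with a, b > 1 the mode is (a−1)/(a+b−2) = 39/60.2 ≈ 0.648.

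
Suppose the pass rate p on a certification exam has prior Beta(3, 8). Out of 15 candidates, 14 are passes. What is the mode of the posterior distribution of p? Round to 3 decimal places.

p̂_MAP = 0.667

Prior: Beta(3, 8).
Data: 14 successes in 15 trials. The binomial likelihood contributes p^14(1−p)^1, so the posterior is Beta(3+14, 8+1) = Beta(17, 9).
For Beta(a, b) with a, b > 1 the mode is (a−1)/(a+b−2) = 16/24 ≈ 0.667.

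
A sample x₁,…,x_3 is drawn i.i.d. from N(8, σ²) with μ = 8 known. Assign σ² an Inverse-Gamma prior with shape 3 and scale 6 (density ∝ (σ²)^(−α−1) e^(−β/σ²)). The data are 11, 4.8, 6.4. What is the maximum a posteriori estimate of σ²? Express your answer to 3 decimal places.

σ̂²_MAP = 3.073

Sum of squared deviations about the known mean: SS = (11−8)² + (4.8−8)² + (6.4−8)² = 21.8.
The Normal likelihood contributes (σ²)^(−n/2) exp(−SS/(2σ²)), so the posterior is Inverse-Gamma(α + n/2, β + SS/2) = Inverse-Gamma(4.5, 16.9).
The mode of Inverse-Gamma(a, b) is b/(a+1) = 16.9/5.5 ≈ 3.073.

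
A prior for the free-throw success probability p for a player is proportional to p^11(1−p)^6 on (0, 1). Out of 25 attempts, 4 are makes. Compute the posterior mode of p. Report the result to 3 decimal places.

p̂_MAP = 0.357

The prior density ∝ p^11(1−p)^6 is the kernel of Beta(12, 7).
Data: 4 successes in 25 trials. The binomial likelihood contributes p^4(1−p)^21, so the posterior is Beta(12+4, 7+21) = Beta(16, 28).
For Beta(a, b) with a, b > 1 the mode is (a−1)/(a+b−2) = 15/42 ≈ 0.357.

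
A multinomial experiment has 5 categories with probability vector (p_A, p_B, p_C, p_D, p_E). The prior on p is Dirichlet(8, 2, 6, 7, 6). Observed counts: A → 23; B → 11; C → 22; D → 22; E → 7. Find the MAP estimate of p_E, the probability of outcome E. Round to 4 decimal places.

The posterior is Dirichlet(αᵢ + nᵢ) = Dirichlet(31, 13, 28, 29, 13).
For a Dirichlet(a₁,…,a_K) with all aᵢ > 1, the mode has j-th component (aⱼ − 1)/(Σaᵢ − K).
Here Σaᵢ = 114 and K = 5, so p_E = (13 − 1)/(114 − 5) = 12/109 ≈ 0.1101.

MAP estimate of p_E = 0.1101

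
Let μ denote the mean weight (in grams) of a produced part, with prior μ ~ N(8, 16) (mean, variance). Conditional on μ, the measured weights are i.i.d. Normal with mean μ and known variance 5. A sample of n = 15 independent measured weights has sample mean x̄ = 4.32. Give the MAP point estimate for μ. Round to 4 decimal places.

μ̂_MAP = 4.3951

n = 15, x̄ = 4.32.
For a Normal prior and Normal likelihood with known variance, the posterior is Normal; its mode equals its mean, the precision-weighted average.
Prior precision 1/σ₀² = 1/16 = 0.0625; data precision n/σ² = 15/5 = 3.
μ̂ = (0.0625·8 + 3·4.32) / (0.0625 + 3) = 13.46/3.0625 = 5384/1225 ≈ 4.3951.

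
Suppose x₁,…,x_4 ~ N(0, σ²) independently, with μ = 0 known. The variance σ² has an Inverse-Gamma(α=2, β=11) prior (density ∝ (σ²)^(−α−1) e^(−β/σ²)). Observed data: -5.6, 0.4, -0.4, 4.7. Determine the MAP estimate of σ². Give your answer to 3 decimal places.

σ̂²_MAP = 7.577

Sum of squared deviations about the known mean: SS = (-5.6−0)² + (0.4−0)² + (-0.4−0)² + (4.7−0)² = 53.77.
The Normal likelihood contributes (σ²)^(−n/2) exp(−SS/(2σ²)), so the posterior is Inverse-Gamma(α + n/2, β + SS/2) = Inverse-Gamma(4, 37.885).
The mode of Inverse-Gamma(a, b) is b/(a+1) = 37.885/5 ≈ 7.577.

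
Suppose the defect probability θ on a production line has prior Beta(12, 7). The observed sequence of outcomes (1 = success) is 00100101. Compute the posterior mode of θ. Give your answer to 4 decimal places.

Prior: Beta(12, 7).
Data: 3 successes in 8 trials (from the sequence). The binomial likelihood contributes θ^3(1−θ)^5, so the posterior is Beta(12+3, 7+5) = Beta(15, 12).
For Beta(a, b) with a, b > 1 the mode is (a−1)/(a+b−2) = 14/25 ≈ 0.5600.

θ̂_MAP = 0.5600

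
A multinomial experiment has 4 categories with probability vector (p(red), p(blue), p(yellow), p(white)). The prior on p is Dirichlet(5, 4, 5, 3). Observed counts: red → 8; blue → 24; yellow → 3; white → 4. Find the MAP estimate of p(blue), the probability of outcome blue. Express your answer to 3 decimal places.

The posterior is Dirichlet(αᵢ + nᵢ) = Dirichlet(13, 28, 8, 7).
For a Dirichlet(a₁,…,a_K) with all aᵢ > 1, the mode has j-th component (aⱼ − 1)/(Σaᵢ − K).
Here Σaᵢ = 56 and K = 4, so p(blue) = (28 − 1)/(56 − 4) = 27/52 ≈ 0.519.

MAP estimate of p(blue) = 0.519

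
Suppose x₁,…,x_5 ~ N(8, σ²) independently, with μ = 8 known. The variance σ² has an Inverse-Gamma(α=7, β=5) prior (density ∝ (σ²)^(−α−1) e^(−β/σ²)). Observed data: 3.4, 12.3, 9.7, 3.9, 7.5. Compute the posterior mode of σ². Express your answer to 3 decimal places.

σ̂²_MAP = 3.314

Sum of squared deviations about the known mean: SS = (3.4−8)² + (12.3−8)² + (9.7−8)² + (3.9−8)² + (7.5−8)² = 59.6.
The Normal likelihood contributes (σ²)^(−n/2) exp(−SS/(2σ²)), so the posterior is Inverse-Gamma(α + n/2, β + SS/2) = Inverse-Gamma(9.5, 34.8).
The mode of Inverse-Gamma(a, b) is b/(a+1) = 34.8/10.5 ≈ 3.314.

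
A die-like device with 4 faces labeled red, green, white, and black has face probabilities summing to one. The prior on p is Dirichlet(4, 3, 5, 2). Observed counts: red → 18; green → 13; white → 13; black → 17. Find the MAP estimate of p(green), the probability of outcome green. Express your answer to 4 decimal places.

The posterior is Dirichlet(αᵢ + nᵢ) = Dirichlet(22, 16, 18, 19).
For a Dirichlet(a₁,…,a_K) with all aᵢ > 1, the mode has j-th component (aⱼ − 1)/(Σaᵢ − K).
Here Σaᵢ = 75 and K = 4, so p(green) = (16 − 1)/(75 − 4) = 15/71 ≈ 0.2113.

MAP estimate of p(green) = 0.2113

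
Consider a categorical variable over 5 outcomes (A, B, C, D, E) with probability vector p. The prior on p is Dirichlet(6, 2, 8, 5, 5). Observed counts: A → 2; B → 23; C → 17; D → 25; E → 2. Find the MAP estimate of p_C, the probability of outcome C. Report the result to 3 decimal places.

The posterior is Dirichlet(αᵢ + nᵢ) = Dirichlet(8, 25, 25, 30, 7).
For a Dirichlet(a₁,…,a_K) with all aᵢ > 1, the mode has j-th component (aⱼ − 1)/(Σaᵢ − K).
Here Σaᵢ = 95 and K = 5, so p_C = (25 − 1)/(95 − 5) = 24/90 ≈ 0.267.

MAP estimate of p_C = 0.267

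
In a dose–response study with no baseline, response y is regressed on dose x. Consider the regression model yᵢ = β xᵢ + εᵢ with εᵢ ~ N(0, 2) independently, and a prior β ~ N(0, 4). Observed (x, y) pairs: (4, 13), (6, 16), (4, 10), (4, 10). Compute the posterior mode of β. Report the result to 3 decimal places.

β̂_MAP = 2.698

log p(β | y) = −Σ(yᵢ − βxᵢ)²/(2·2) − β²/(2·4) + const.
Setting the derivative to zero: Σxᵢ(yᵢ − βxᵢ)/2 − β/4 = 0, so β = Σxᵢyᵢ / (Σxᵢ² + σ²/τ²).
Σxᵢyᵢ = 4·13 + 6·16 + 4·10 + 4·10 = 228; Σxᵢ² = 84; σ²/τ² = 0.5.
β̂_MAP = 228 / (84 + 0.5) = 228/84.5 ≈ 2.698.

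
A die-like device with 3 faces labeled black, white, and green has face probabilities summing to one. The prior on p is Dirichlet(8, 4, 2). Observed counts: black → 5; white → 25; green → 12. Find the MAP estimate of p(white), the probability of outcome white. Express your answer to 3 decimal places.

The posterior is Dirichlet(αᵢ + nᵢ) = Dirichlet(13, 29, 14).
For a Dirichlet(a₁,…,a_K) with all aᵢ > 1, the mode has j-th component (aⱼ − 1)/(Σaᵢ − K).
Here Σaᵢ = 56 and K = 3, so p(white) = (29 − 1)/(56 − 3) = 28/53 ≈ 0.528.

MAP estimate of p(white) = 0.528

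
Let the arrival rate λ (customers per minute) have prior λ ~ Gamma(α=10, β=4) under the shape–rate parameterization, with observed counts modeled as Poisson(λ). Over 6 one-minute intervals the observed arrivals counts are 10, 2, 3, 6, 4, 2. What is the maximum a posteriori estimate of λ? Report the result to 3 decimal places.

λ̂_MAP = 3.600

Σxᵢ = 10+2+3+6+4+2 = 27, with n = 6.
Posterior ∝ λ^9e^(−4λ) · λ^27e^(−6λ) = λ^36e^(−10λ), i.e. Gamma(shape=37, rate=10).
The mode of a Gamma(a, b) with a ≥ 1 (shape–rate) is (a−1)/b = 36/10 ≈ 3.600.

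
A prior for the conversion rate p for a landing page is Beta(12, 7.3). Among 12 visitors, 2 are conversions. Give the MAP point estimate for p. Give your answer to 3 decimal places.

p̂_MAP = 0.444

Prior: Beta(12, 7.3).
Data: 2 successes in 12 trials. The binomial likelihood contributes p^2(1−p)^10, so the posterior is Beta(12+2, 7.3+10) = Beta(14, 17.3).
For Beta(a, b) with a, b > 1 the mode is (a−1)/(a+b−2) = 13/29.3 ≈ 0.444.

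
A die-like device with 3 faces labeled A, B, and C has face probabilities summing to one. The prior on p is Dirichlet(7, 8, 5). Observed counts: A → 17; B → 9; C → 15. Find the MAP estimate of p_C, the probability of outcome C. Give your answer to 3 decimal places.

MAP estimate of p_C = 0.328

The posterior is Dirichlet(αᵢ + nᵢ) = Dirichlet(24, 17, 20).
For a Dirichlet(a₁,…,a_K) with all aᵢ > 1, the mode has j-th component (aⱼ − 1)/(Σaᵢ − K).
Here Σaᵢ = 61 and K = 3, so p_C = (20 − 1)/(61 − 3) = 19/58 ≈ 0.328.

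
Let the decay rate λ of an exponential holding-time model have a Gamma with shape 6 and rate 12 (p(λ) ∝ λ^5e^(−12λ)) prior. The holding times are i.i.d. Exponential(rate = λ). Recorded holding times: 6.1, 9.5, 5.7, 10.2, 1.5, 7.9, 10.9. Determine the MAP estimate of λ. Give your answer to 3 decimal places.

λ̂_MAP = 0.188

The Exponential(rate=λ) likelihood is ∝ λ^n e^(−λΣtᵢ). Here n = 7 and Σtᵢ = 6.1 + 9.5 + 5.7 + 10.2 + 1.5 + 7.9 + 10.9 = 51.8.
Posterior ∝ λ^5e^(−12λ) · λ^7e^(−51.8λ) = λ^12e^(−63.8λ), i.e. Gamma(13, 63.8).
Mode = (a−1)/b = 12/63.8 ≈ 0.188.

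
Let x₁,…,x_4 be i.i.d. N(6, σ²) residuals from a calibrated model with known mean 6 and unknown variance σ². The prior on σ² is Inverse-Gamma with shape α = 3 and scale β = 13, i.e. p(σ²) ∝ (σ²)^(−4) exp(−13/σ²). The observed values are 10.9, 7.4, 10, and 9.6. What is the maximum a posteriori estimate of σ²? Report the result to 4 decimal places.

σ̂²_MAP = 6.7442

Sum of squared deviations about the known mean: SS = (10.9−6)² + (7.4−6)² + (10−6)² + (9.6−6)² = 54.93.
The Normal likelihood contributes (σ²)^(−n/2) exp(−SS/(2σ²)), so the posterior is Inverse-Gamma(α + n/2, β + SS/2) = Inverse-Gamma(5, 40.465).
The mode of Inverse-Gamma(a, b) is b/(a+1) = 40.465/6 ≈ 6.7442.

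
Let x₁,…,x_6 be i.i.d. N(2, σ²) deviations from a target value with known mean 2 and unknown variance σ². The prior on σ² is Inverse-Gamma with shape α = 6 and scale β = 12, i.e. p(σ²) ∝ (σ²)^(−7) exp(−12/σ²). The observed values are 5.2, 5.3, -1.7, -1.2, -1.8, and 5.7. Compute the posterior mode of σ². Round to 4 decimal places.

σ̂²_MAP = 4.8595

Sum of squared deviations about the known mean: SS = (5.2−2)² + (5.3−2)² + (-1.7−2)² + (-1.2−2)² + (-1.8−2)² + (5.7−2)² = 73.19.
The Normal likelihood contributes (σ²)^(−n/2) exp(−SS/(2σ²)), so the posterior is Inverse-Gamma(α + n/2, β + SS/2) = Inverse-Gamma(9, 48.595).
The mode of Inverse-Gamma(a, b) is b/(a+1) = 48.595/10 ≈ 4.8595.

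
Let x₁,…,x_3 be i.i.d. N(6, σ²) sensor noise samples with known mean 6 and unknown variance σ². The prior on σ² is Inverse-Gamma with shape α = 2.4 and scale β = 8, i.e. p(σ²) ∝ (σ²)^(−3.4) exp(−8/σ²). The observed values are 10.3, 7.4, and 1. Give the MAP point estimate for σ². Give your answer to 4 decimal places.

Sum of squared deviations about the known mean: SS = (10.3−6)² + (7.4−6)² + (1−6)² = 45.45.
The Normal likelihood contributes (σ²)^(−n/2) exp(−SS/(2σ²)), so the posterior is Inverse-Gamma(α + n/2, β + SS/2) = Inverse-Gamma(3.9, 30.725).
The mode of Inverse-Gamma(a, b) is b/(a+1) = 30.725/4.9 ≈ 6.2704.

σ̂²_MAP = 6.2704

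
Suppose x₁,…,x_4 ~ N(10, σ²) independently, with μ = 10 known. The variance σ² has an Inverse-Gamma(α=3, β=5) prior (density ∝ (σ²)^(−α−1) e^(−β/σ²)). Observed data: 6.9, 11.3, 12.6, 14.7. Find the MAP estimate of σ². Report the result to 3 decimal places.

σ̂²_MAP = 4.179

Sum of squared deviations about the known mean: SS = (6.9−10)² + (11.3−10)² + (12.6−10)² + (14.7−10)² = 40.15.
The Normal likelihood contributes (σ²)^(−n/2) exp(−SS/(2σ²)), so the posterior is Inverse-Gamma(α + n/2, β + SS/2) = Inverse-Gamma(5, 25.075).
The mode of Inverse-Gamma(a, b) is b/(a+1) = 25.075/6 ≈ 4.179.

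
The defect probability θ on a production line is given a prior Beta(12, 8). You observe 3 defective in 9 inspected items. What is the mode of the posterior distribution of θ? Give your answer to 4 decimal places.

Prior: Beta(12, 8).
Data: 3 successes in 9 trials. The binomial likelihood contributes θ^3(1−θ)^6, so the posterior is Beta(12+3, 8+6) = Beta(15, 14).
For Beta(a, b) with a, b > 1 the mode is (a−1)/(a+b−2) = 14/27 ≈ 0.5185.

θ̂_MAP = 0.5185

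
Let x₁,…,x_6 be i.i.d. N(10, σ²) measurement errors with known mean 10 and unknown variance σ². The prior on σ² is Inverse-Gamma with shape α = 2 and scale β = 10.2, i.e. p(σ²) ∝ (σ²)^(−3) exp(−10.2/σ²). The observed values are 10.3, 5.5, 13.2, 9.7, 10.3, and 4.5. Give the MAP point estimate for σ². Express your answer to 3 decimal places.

σ̂²_MAP = 6.784

Sum of squared deviations about the known mean: SS = (10.3−10)² + (5.5−10)² + (13.2−10)² + (9.7−10)² + (10.3−10)² + (4.5−10)² = 61.01.
The Normal likelihood contributes (σ²)^(−n/2) exp(−SS/(2σ²)), so the posterior is Inverse-Gamma(α + n/2, β + SS/2) = Inverse-Gamma(5, 40.705).
The mode of Inverse-Gamma(a, b) is b/(a+1) = 40.705/6 ≈ 6.784.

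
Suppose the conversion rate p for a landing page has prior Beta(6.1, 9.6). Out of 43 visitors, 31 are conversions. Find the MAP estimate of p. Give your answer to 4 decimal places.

p̂_MAP = 0.6367

Prior: Beta(6.1, 9.6).
Data: 31 successes in 43 trials. The binomial likelihood contributes p^31(1−p)^12, so the posterior is Beta(6.1+31, 9.6+12) = Beta(37.1, 21.6).
For Beta(a, b) with a, b > 1 the mode is (a−1)/(a+b−2) = 36.1/56.7 ≈ 0.6367.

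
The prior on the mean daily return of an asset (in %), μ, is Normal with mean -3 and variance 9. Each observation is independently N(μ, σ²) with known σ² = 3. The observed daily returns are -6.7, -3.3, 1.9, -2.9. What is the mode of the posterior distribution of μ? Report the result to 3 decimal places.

μ̂_MAP = -2.769

n = 4; x̄ = ((-6.7) + (-3.3) + 1.9 + (-2.9))/4 = -11/4 = -2.75.
For a Normal prior and Normal likelihood with known variance, the posterior is Normal; its mode equals its mean, the precision-weighted average.
Prior precision 1/σ₀² = 1/9; data precision n/σ² = 4/3.
μ̂ = ((1/9)·(-3) + (4/3)·(-2.75)) / (1/9 + 4/3) = (-4)/(13/9) = -36/13 ≈ -2.769.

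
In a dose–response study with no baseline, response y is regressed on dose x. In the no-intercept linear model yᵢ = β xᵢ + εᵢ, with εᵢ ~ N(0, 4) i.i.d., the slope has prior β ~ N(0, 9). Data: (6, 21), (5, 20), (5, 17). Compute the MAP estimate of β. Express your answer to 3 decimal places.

log p(β | y) = −Σ(yᵢ − βxᵢ)²/(2·4) − β²/(2·9) + const.
Setting the derivative to zero: Σxᵢ(yᵢ − βxᵢ)/4 − β/9 = 0, so β = Σxᵢyᵢ / (Σxᵢ² + σ²/τ²).
Σxᵢyᵢ = 6·21 + 5·20 + 5·17 = 311; Σxᵢ² = 86; σ²/τ² = 4/9.
β̂_MAP = 311 / (86 + 4/9) = 311/(778/9) = 2799/778 ≈ 3.598.

β̂_MAP = 3.598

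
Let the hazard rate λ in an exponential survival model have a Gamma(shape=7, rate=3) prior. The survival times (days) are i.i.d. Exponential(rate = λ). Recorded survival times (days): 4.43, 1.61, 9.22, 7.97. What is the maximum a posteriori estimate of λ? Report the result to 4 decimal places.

λ̂_MAP = 0.3812

The Exponential(rate=λ) likelihood is ∝ λ^n e^(−λΣtᵢ). Here n = 4 and Σtᵢ = 4.43 + 1.61 + 9.22 + 7.97 = 23.23.
Posterior ∝ λ^6e^(−3λ) · λ^4e^(−23.23λ) = λ^10e^(−26.23λ), i.e. Gamma(11, 26.23).
Mode = (a−1)/b = 10/26.23 ≈ 0.3812.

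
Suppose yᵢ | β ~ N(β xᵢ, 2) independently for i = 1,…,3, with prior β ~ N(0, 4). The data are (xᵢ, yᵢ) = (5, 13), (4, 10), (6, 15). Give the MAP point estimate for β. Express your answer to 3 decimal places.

log p(β | y) = −Σ(yᵢ − βxᵢ)²/(2·2) − β²/(2·4) + const.
Setting the derivative to zero: Σxᵢ(yᵢ − βxᵢ)/2 − β/4 = 0, so β = Σxᵢyᵢ / (Σxᵢ² + σ²/τ²).
Σxᵢyᵢ = 5·13 + 4·10 + 6·15 = 195; Σxᵢ² = 77; σ²/τ² = 0.5.
β̂_MAP = 195 / (77 + 0.5) = 195/77.5 ≈ 2.516.

β̂_MAP = 2.516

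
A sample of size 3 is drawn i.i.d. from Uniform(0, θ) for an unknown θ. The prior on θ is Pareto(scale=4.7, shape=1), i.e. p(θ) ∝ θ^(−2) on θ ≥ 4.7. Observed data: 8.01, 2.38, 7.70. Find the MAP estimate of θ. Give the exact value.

θ̂_MAP = 8.01

The Uniform(0, θ) likelihood is θ^(−n) for θ ≥ max(xᵢ), zero otherwise. Here max(xᵢ) = 8.01.
Posterior ∝ θ^(−2) · θ^(−3) = θ^(−5) on θ ≥ max(4.7, 8.01) = 8.01.
This density is strictly decreasing in θ, so the posterior mode lies at the lower boundary of the support.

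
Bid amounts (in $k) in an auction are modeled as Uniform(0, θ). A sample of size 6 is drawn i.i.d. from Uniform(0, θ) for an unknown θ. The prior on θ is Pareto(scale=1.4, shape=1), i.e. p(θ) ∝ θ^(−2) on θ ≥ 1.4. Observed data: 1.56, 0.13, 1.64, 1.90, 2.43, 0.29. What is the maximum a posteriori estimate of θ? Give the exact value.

θ̂_MAP = 2.43

The Uniform(0, θ) likelihood is θ^(−n) for θ ≥ max(xᵢ), zero otherwise. Here max(xᵢ) = 2.43.
Posterior ∝ θ^(−2) · θ^(−6) = θ^(−8) on θ ≥ max(1.4, 2.43) = 2.43.
This density is strictly decreasing in θ, so the posterior mode lies at the lower boundary of the support.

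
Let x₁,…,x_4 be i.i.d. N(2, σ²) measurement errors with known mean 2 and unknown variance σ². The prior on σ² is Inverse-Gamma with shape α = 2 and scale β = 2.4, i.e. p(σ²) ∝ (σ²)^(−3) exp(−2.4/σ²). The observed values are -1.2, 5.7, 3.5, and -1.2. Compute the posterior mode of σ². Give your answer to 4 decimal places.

Sum of squared deviations about the known mean: SS = (-1.2−2)² + (5.7−2)² + (3.5−2)² + (-1.2−2)² = 36.42.
The Normal likelihood contributes (σ²)^(−n/2) exp(−SS/(2σ²)), so the posterior is Inverse-Gamma(α + n/2, β + SS/2) = Inverse-Gamma(4, 20.61).
The mode of Inverse-Gamma(a, b) is b/(a+1) = 20.61/5 ≈ 4.1220.

σ̂²_MAP = 4.1220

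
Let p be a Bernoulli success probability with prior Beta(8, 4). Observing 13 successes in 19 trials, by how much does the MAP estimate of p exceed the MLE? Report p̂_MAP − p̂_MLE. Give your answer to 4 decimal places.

Posterior is Beta(21, 10); MAP = (21−1)/(31−2) = 20/29 ≈ 0.68966.
MLE ignores the prior: p̂_MLE = k/n = 13/19 ≈ 0.68421.
Difference = 20/29 − 13/19 = 3/551 ≈ 0.0054.

MAP − MLE = 0.0054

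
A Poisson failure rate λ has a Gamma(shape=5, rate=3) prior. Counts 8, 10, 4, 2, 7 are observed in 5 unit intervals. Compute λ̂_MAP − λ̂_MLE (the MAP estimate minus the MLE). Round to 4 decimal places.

MAP − MLE = -1.8250

Σxᵢ = 31. Posterior is Gamma(36, 8); MAP = (36−1)/8 = 35/8 ≈ 4.37500.
MLE = x̄ = 31/5 ≈ 6.20000.
Difference = 35/8 − 31/5 = -73/40 ≈ -1.8250.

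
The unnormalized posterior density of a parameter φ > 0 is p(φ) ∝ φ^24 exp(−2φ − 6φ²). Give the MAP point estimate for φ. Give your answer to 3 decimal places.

φ̂_MAP = 1.333

ℓ'(φ) = 24/φ − 2 − 12φ. Setting this to zero and multiplying by φ: 12φ² + 2φ − 24 = 0.
φ = (−2 + √(2² + 4·12·24)) / (2·12) = (−2 + √1156) / 24 = (−2 + 34)/24 = 4/3.
ℓ''(φ) = −24/φ² − 12 < 0, confirming a maximum.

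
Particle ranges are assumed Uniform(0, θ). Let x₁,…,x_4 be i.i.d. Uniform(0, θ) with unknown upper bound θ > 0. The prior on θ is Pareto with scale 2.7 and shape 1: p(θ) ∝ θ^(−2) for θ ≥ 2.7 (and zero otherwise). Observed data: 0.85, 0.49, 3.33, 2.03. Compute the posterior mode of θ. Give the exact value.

The Uniform(0, θ) likelihood is θ^(−n) for θ ≥ max(xᵢ), zero otherwise. Here max(xᵢ) = 3.33.
Posterior ∝ θ^(−2) · θ^(−4) = θ^(−6) on θ ≥ max(2.7, 3.33) = 3.33.
This density is strictly decreasing in θ, so the posterior mode lies at the lower boundary of the support.

θ̂_MAP = 3.33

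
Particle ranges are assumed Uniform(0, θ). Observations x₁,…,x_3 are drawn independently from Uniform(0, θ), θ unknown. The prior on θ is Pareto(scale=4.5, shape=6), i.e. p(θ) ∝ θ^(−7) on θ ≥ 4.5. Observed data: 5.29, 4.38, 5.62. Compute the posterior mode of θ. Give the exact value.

θ̂_MAP = 5.62

The Uniform(0, θ) likelihood is θ^(−n) for θ ≥ max(xᵢ), zero otherwise. Here max(xᵢ) = 5.62.
Posterior ∝ θ^(−7) · θ^(−3) = θ^(−10) on θ ≥ max(4.5, 5.62) = 5.62.
This density is strictly decreasing in θ, so the posterior mode lies at the lower boundary of the support.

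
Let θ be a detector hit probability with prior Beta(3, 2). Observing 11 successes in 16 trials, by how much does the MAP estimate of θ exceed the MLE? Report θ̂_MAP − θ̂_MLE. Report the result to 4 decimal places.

Posterior is Beta(14, 7); MAP = (14−1)/(21−2) = 13/19 ≈ 0.68421.
MLE ignores the prior: θ̂_MLE = k/n = 11/16 ≈ 0.68750.
Difference = 13/19 − 11/16 = -1/304 ≈ -0.0033.

MAP − MLE = -0.0033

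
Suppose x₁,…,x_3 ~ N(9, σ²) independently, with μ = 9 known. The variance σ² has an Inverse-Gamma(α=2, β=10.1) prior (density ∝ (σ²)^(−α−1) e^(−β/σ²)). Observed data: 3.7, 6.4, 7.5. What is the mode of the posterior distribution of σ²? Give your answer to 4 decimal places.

σ̂²_MAP = 6.3667

Sum of squared deviations about the known mean: SS = (3.7−9)² + (6.4−9)² + (7.5−9)² = 37.1.
The Normal likelihood contributes (σ²)^(−n/2) exp(−SS/(2σ²)), so the posterior is Inverse-Gamma(α + n/2, β + SS/2) = Inverse-Gamma(3.5, 28.65).
The mode of Inverse-Gamma(a, b) is b/(a+1) = 28.65/4.5 ≈ 6.3667.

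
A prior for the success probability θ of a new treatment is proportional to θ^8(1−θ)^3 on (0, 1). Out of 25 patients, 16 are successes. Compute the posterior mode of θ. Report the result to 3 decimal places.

The prior density ∝ θ^8(1−θ)^3 is the kernel of Beta(9, 4).
Data: 16 successes in 25 trials. The binomial likelihood contributes θ^16(1−θ)^9, so the posterior is Beta(9+16, 4+9) = Beta(25, 13).
For Beta(a, b) with a, b > 1 the mode is (a−1)/(a+b−2) = 24/36 ≈ 0.667.

θ̂_MAP = 0.667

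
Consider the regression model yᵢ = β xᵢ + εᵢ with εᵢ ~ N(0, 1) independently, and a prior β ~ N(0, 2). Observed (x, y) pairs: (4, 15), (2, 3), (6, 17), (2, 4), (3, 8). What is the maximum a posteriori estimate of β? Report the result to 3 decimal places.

log p(β | y) = −Σ(yᵢ − βxᵢ)²/(2·1) − β²/(2·2) + const.
Setting the derivative to zero: Σxᵢ(yᵢ − βxᵢ)/1 − β/2 = 0, so β = Σxᵢyᵢ / (Σxᵢ² + σ²/τ²).
Σxᵢyᵢ = 4·15 + 2·3 + 6·17 + 2·4 + 3·8 = 200; Σxᵢ² = 69; σ²/τ² = 0.5.
β̂_MAP = 200 / (69 + 0.5) = 200/69.5 ≈ 2.878.

β̂_MAP = 2.878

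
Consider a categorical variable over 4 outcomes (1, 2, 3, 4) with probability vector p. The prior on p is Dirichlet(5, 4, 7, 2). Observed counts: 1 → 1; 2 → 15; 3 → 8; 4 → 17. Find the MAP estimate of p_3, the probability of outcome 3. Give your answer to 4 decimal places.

The posterior is Dirichlet(αᵢ + nᵢ) = Dirichlet(6, 19, 15, 19).
For a Dirichlet(a₁,…,a_K) with all aᵢ > 1, the mode has j-th component (aⱼ − 1)/(Σaᵢ − K).
Here Σaᵢ = 59 and K = 4, so p_3 = (15 − 1)/(59 − 4) = 14/55 ≈ 0.2545.

MAP estimate: 0.2545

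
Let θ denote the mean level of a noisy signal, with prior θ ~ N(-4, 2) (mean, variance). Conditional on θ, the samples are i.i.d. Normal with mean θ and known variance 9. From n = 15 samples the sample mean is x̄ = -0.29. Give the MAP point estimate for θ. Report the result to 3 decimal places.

n = 15, x̄ = -0.29.
For a Normal prior and Normal likelihood with known variance, the posterior is Normal; its mode equals its mean, the precision-weighted average.
Prior precision 1/σ₀² = 1/2 = 0.5; data precision n/σ² = 15/9 = 5/3.
θ̂ = (0.5·(-4) + (5/3)·(-0.29)) / (0.5 + 5/3) = (-149/60)/(13/6) = -149/130 ≈ -1.146.

θ̂_MAP = -1.146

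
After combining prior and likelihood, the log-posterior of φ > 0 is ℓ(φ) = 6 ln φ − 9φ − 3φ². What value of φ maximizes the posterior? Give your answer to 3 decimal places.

ℓ'(φ) = 6/φ − 9 − 6φ. Setting this to zero and multiplying by φ: 6φ² + 9φ − 6 = 0.
φ = (−9 + √(9² + 4·6·6)) / (2·6) = (−9 + √225) / 12 = (−9 + 15)/12 = 1/2.
ℓ''(φ) = −6/φ² − 6 < 0, confirming a maximum.

φ̂_MAP = 0.500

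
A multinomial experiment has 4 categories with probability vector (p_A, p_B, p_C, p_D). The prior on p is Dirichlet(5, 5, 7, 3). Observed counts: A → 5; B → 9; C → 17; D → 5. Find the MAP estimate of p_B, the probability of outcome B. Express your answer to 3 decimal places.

MAP estimate of p_B = 0.250

The posterior is Dirichlet(αᵢ + nᵢ) = Dirichlet(10, 14, 24, 8).
For a Dirichlet(a₁,…,a_K) with all aᵢ > 1, the mode has j-th component (aⱼ − 1)/(Σaᵢ − K).
Here Σaᵢ = 56 and K = 4, so p_B = (14 − 1)/(56 − 4) = 13/52 ≈ 0.250.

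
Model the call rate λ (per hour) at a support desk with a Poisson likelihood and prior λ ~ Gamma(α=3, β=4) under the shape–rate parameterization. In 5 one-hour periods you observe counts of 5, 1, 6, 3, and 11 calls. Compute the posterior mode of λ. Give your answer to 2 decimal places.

Σxᵢ = 5+1+6+3+11 = 26, with n = 5.
Posterior ∝ λ^2e^(−4λ) · λ^26e^(−5λ) = λ^28e^(−9λ), i.e. Gamma(shape=29, rate=9).
The mode of a Gamma(a, b) with a ≥ 1 (shape–rate) is (a−1)/b = 28/9 ≈ 3.11.

λ̂_MAP = 3.11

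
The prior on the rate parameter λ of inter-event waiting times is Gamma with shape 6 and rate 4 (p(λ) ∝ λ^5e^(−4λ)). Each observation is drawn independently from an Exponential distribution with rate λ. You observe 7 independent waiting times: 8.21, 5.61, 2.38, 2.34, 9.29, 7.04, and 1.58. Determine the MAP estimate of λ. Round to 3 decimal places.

The Exponential(rate=λ) likelihood is ∝ λ^n e^(−λΣtᵢ). Here n = 7 and Σtᵢ = 8.21 + 5.61 + 2.38 + 2.34 + 9.29 + 7.04 + 1.58 = 36.45.
Posterior ∝ λ^5e^(−4λ) · λ^7e^(−36.45λ) = λ^12e^(−40.45λ), i.e. Gamma(13, 40.45).
Mode = (a−1)/b = 12/40.45 ≈ 0.297.

λ̂_MAP = 0.297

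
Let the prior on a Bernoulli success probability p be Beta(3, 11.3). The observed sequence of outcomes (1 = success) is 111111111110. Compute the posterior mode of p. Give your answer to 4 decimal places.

Prior: Beta(3, 11.3).
Data: 11 successes in 12 trials (from the sequence). The binomial likelihood contributes p^11(1−p)^1, so the posterior is Beta(3+11, 11.3+1) = Beta(14, 12.3).
For Beta(a, b) with a, b > 1 the mode is (a−1)/(a+b−2) = 13/24.3 ≈ 0.5350.

p̂_MAP = 0.5350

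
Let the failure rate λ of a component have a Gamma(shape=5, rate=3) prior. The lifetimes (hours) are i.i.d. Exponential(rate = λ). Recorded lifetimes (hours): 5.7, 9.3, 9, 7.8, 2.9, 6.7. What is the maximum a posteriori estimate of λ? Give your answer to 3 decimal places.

The Exponential(rate=λ) likelihood is ∝ λ^n e^(−λΣtᵢ). Here n = 6 and Σtᵢ = 5.7 + 9.3 + 9 + 7.8 + 2.9 + 6.7 = 41.4.
Posterior ∝ λ^4e^(−3λ) · λ^6e^(−41.4λ) = λ^10e^(−44.4λ), i.e. Gamma(11, 44.4).
Mode = (a−1)/b = 10/44.4 ≈ 0.225.

λ̂_MAP = 0.225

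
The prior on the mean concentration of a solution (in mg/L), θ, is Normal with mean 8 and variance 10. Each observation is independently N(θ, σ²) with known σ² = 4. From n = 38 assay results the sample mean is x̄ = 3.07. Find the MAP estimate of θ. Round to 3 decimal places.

n = 38, x̄ = 3.07.
For a Normal prior and Normal likelihood with known variance, the posterior is Normal; its mode equals its mean, the precision-weighted average.
Prior precision 1/σ₀² = 1/10 = 0.1; data precision n/σ² = 38/4 = 9.5.
θ̂ = (0.1·8 + 9.5·3.07) / (0.1 + 9.5) = 29.965/9.6 = 5993/1920 ≈ 3.121.

θ̂_MAP = 3.121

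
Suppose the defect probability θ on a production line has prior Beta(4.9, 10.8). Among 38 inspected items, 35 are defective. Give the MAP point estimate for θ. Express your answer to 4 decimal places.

Prior: Beta(4.9, 10.8).
Data: 35 successes in 38 trials. The binomial likelihood contributes θ^35(1−θ)^3, so the posterior is Beta(4.9+35, 10.8+3) = Beta(39.9, 13.8).
For Beta(a, b) with a, b > 1 the mode is (a−1)/(a+b−2) = 38.9/51.7 ≈ 0.7524.

θ̂_MAP = 0.7524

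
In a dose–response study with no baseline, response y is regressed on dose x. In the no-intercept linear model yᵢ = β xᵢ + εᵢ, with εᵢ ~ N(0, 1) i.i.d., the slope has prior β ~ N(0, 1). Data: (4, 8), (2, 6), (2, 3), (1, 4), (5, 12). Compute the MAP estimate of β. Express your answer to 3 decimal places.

log p(β | y) = −Σ(yᵢ − βxᵢ)²/(2·1) − β²/(2·1) + const.
Setting the derivative to zero: Σxᵢ(yᵢ − βxᵢ)/1 − β/1 = 0, so β = Σxᵢyᵢ / (Σxᵢ² + σ²/τ²).
Σxᵢyᵢ = 4·8 + 2·6 + 2·3 + 1·4 + 5·12 = 114; Σxᵢ² = 50; σ²/τ² = 1.
β̂_MAP = 114 / (50 + 1) = 114/51 ≈ 2.235.

β̂_MAP = 2.235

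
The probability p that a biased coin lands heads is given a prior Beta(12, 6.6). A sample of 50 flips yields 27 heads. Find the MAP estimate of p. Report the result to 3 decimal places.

p̂_MAP = 0.571

Prior: Beta(12, 6.6).
Data: 27 successes in 50 trials. The binomial likelihood contributes p^27(1−p)^23, so the posterior is Beta(12+27, 6.6+23) = Beta(39, 29.6).
For Beta(a, b) with a, b > 1 the mode is (a−1)/(a+b−2) = 38/66.6 ≈ 0.571.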